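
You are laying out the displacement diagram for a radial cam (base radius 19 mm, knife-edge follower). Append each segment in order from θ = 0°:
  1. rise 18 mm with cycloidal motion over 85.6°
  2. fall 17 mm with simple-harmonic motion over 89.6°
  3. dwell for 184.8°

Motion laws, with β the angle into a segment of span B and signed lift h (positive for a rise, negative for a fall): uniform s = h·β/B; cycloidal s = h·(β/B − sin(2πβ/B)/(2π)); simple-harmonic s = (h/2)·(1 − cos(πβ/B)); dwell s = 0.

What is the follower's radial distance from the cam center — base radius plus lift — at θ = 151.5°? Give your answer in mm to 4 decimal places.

seg 1 [0°–85.6°] cycloidal, h=18: full span → s += 18 → s = 18.0000
seg 2 [85.6°–175.2°] simple-harmonic, h=-17: θ=151.5° here. β=65.9, B=89.6. -17/2·(1 − cos(π·0.7355)) = -14.2303 → s = 3.7697
radial distance = base radius + s = 19 + 3.7697 = 22.7697

22.7697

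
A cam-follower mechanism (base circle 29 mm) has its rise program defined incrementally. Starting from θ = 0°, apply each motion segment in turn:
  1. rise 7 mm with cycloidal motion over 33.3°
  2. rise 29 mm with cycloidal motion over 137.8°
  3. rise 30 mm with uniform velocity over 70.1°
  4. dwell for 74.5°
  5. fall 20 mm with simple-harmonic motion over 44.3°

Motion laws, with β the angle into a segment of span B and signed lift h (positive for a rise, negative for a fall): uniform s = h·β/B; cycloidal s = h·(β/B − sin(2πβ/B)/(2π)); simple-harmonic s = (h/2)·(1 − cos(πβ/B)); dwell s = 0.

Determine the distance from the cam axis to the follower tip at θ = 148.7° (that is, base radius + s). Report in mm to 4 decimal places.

seg 1 [0°–33.3°] cycloidal, h=7: full span → s += 7 → s = 7.0000
seg 2 [33.3°–171.1°] cycloidal, h=29: θ=148.7° here. β=115.4, B=137.8. 29·(0.8374 − sin(2π·0.8374)/(2π)) = 28.2221 → s = 35.2221
radial distance = base radius + s = 29 + 35.2221 = 64.2221

64.2221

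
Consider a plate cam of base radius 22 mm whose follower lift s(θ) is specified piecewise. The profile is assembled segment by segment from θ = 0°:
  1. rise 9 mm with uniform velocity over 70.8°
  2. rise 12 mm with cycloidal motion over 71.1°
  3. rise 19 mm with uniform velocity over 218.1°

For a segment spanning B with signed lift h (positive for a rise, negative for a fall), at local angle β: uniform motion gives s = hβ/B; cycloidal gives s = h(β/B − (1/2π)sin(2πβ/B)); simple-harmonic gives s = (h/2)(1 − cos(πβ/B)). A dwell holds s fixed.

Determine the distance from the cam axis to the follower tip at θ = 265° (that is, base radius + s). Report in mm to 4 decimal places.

seg 1 [0°–70.8°] uniform, h=9: full span → s += 9 → s = 9.0000
seg 2 [70.8°–141.9°] cycloidal, h=12: full span → s += 12 → s = 21.0000
seg 3 [141.9°–360°] uniform, h=19: θ=265° here. β=123.1, B=218.1. 19·123.1/218.1 = 10.7240 → s = 31.7240
radial distance = base radius + s = 22 + 31.7240 = 53.7240

53.7240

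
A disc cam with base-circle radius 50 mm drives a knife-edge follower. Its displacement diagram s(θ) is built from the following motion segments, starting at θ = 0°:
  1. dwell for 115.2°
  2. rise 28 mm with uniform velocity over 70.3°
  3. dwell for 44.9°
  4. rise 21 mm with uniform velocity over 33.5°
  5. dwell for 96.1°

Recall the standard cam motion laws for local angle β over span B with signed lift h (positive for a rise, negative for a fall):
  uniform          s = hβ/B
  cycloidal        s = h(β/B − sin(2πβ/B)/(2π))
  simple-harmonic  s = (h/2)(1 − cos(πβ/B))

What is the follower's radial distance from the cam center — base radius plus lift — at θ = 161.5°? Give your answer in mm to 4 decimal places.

seg 1 [0°–115.2°] dwell: s stays 0.0000
seg 2 [115.2°–185.5°] uniform, h=28: θ=161.5° here. β=46.3, B=70.3. 28·46.3/70.3 = 18.4410 → s = 18.4410
radial distance = base radius + s = 50 + 18.4410 = 68.4410

68.4410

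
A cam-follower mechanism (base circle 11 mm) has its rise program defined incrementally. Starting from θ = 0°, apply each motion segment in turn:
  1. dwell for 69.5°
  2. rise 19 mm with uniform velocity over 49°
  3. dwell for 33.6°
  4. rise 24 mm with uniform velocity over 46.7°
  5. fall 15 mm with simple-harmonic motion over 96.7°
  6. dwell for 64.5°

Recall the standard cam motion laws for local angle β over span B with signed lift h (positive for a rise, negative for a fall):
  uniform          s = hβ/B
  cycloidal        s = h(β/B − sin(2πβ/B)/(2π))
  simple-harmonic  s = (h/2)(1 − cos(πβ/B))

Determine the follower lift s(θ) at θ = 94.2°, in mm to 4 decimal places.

seg 1 [0°–69.5°] dwell: s stays 0.0000
seg 2 [69.5°–118.5°] uniform, h=19: θ=94.2° here. β=24.7, B=49. 19·24.7/49 = 9.5776 → s = 9.5776

9.5776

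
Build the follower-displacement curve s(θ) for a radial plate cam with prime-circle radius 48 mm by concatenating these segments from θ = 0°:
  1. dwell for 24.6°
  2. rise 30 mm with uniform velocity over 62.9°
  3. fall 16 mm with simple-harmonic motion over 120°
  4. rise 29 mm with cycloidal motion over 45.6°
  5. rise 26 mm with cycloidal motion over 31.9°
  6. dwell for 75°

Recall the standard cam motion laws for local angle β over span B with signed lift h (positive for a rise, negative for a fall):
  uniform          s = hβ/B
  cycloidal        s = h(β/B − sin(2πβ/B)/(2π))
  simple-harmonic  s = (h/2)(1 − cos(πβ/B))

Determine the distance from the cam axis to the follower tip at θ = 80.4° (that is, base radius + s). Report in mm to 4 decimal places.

seg 1 [0°–24.6°] dwell: s stays 0.0000
seg 2 [24.6°–87.5°] uniform, h=30: θ=80.4° here. β=55.8, B=62.9. 30·55.8/62.9 = 26.6137 → s = 26.6137
radial distance = base radius + s = 48 + 26.6137 = 74.6137

74.6137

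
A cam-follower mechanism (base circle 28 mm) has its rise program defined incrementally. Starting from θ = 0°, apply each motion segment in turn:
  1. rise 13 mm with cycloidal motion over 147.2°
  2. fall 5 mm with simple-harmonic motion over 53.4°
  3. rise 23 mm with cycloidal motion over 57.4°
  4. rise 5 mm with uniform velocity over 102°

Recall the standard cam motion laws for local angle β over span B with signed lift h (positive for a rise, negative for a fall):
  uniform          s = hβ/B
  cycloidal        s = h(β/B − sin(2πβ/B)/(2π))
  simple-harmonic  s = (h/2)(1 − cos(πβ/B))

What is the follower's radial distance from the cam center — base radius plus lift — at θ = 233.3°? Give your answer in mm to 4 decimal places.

seg 1 [0°–147.2°] cycloidal, h=13: full span → s += 13 → s = 13.0000
seg 2 [147.2°–200.6°] simple-harmonic, h=-5: full span → s += -5 → s = 8.0000
seg 3 [200.6°–258°] cycloidal, h=23: θ=233.3° here. β=32.7, B=57.4. 23·(0.5697 − sin(2π·0.5697)/(2π)) = 14.6549 → s = 22.6549
radial distance = base radius + s = 28 + 22.6549 = 50.6549

50.6549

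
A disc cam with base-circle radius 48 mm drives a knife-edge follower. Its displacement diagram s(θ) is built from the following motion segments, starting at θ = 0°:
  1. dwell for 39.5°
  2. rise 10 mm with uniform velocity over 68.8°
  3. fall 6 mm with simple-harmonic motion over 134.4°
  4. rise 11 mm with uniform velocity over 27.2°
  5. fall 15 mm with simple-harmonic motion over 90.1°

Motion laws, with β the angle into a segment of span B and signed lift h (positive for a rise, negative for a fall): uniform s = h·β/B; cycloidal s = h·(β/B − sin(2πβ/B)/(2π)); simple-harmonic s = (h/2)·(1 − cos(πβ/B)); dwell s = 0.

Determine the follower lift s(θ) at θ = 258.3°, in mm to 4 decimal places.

seg 1 [0°–39.5°] dwell: s stays 0.0000
seg 2 [39.5°–108.3°] uniform, h=10: full span → s += 10 → s = 10.0000
seg 3 [108.3°–242.7°] simple-harmonic, h=-6: full span → s += -6 → s = 4.0000
seg 4 [242.7°–269.9°] uniform, h=11: θ=258.3° here. β=15.6, B=27.2. 11·15.6/27.2 = 6.3088 → s = 10.3088

10.3088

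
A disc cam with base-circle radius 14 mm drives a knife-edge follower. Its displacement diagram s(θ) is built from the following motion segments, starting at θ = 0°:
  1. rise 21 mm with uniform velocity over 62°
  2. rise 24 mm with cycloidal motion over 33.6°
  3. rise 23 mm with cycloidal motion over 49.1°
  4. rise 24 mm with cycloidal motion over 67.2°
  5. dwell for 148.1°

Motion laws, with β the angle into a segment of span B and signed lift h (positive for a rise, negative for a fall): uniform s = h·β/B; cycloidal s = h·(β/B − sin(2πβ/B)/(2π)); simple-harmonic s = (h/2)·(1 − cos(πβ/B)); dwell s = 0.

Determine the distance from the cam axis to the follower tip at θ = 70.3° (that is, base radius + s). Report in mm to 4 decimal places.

seg 1 [0°–62°] uniform, h=21: full span → s += 21 → s = 21.0000
seg 2 [62°–95.6°] cycloidal, h=24: θ=70.3° here. β=8.3, B=33.6. 24·(0.2470 − sin(2π·0.2470)/(2π)) = 2.1095 → s = 23.1095
radial distance = base radius + s = 14 + 23.1095 = 37.1095

37.1095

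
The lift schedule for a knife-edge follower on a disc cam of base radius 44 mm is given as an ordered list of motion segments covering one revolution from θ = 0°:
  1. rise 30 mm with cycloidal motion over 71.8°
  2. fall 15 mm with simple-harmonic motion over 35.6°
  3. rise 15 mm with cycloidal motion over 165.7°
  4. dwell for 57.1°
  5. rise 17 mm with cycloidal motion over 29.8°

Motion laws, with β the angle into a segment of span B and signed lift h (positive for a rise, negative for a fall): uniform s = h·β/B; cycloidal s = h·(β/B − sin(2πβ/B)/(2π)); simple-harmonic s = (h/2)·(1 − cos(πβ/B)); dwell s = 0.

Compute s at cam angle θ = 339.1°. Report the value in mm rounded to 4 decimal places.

seg 1 [0°–71.8°] cycloidal, h=30: full span → s += 30 → s = 30.0000
seg 2 [71.8°–107.4°] simple-harmonic, h=-15: full span → s += -15 → s = 15.0000
seg 3 [107.4°–273.1°] cycloidal, h=15: full span → s += 15 → s = 30.0000
seg 4 [273.1°–330.2°] dwell: s stays 30.0000
seg 5 [330.2°–360°] cycloidal, h=17: θ=339.1° here. β=8.9, B=29.8. 17·(0.2987 − sin(2π·0.2987)/(2π)) = 2.4970 → s = 32.4970

32.4970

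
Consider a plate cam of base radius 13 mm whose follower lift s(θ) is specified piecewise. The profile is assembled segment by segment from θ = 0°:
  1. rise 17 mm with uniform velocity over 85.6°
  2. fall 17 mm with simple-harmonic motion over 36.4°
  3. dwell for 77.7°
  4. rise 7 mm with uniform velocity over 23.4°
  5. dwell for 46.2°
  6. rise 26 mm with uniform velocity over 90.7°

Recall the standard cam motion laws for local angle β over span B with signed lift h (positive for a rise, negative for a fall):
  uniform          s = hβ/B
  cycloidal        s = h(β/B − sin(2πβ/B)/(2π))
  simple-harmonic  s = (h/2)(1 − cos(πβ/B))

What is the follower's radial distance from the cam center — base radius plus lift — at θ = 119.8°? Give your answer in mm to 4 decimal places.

seg 1 [0°–85.6°] uniform, h=17: full span → s += 17 → s = 17.0000
seg 2 [85.6°–122°] simple-harmonic, h=-17: θ=119.8° here. β=34.2, B=36.4. -17/2·(1 − cos(π·0.9396)) = -16.8472 → s = 0.1528
radial distance = base radius + s = 13 + 0.1528 = 13.1528

13.1528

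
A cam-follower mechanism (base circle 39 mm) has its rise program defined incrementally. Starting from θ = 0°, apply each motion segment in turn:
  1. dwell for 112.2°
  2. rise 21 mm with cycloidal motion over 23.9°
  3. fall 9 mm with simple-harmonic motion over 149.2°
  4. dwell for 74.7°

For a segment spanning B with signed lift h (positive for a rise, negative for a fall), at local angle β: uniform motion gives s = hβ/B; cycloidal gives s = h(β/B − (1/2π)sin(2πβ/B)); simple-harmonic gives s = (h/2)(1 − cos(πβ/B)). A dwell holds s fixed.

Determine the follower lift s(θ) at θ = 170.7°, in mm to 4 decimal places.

seg 1 [0°–112.2°] dwell: s stays 0.0000
seg 2 [112.2°–136.1°] cycloidal, h=21: full span → s += 21 → s = 21.0000
seg 3 [136.1°–285.3°] simple-harmonic, h=-9: θ=170.7° here. β=34.6, B=149.2. -9/2·(1 − cos(π·0.2319)) = -1.1424 → s = 19.8576

19.8576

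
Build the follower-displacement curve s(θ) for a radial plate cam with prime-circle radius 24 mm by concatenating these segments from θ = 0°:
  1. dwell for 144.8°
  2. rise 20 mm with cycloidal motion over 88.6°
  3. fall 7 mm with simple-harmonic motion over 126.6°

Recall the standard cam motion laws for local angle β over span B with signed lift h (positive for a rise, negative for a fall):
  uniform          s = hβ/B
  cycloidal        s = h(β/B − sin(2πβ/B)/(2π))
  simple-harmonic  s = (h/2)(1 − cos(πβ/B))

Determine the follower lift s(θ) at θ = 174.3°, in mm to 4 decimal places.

seg 1 [0°–144.8°] dwell: s stays 0.0000
seg 2 [144.8°–233.4°] cycloidal, h=20: θ=174.3° here. β=29.5, B=88.6. 20·(0.3330 − sin(2π·0.3330)/(2π)) = 3.8987 → s = 3.8987

3.8987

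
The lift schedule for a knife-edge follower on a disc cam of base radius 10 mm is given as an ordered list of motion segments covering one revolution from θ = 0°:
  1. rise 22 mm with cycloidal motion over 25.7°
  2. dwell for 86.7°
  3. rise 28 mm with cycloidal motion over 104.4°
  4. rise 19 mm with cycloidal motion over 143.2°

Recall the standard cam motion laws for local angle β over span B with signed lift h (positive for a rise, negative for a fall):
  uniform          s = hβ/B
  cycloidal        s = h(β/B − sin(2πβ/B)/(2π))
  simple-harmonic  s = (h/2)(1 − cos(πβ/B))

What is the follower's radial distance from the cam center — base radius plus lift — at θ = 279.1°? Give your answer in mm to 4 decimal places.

seg 1 [0°–25.7°] cycloidal, h=22: full span → s += 22 → s = 22.0000
seg 2 [25.7°–112.4°] dwell: s stays 22.0000
seg 3 [112.4°–216.8°] cycloidal, h=28: full span → s += 28 → s = 50.0000
seg 4 [216.8°–360°] cycloidal, h=19: θ=279.1° here. β=62.3, B=143.2. 19·(0.4351 − sin(2π·0.4351)/(2π)) = 7.0661 → s = 57.0661
radial distance = base radius + s = 10 + 57.0661 = 67.0661

67.0661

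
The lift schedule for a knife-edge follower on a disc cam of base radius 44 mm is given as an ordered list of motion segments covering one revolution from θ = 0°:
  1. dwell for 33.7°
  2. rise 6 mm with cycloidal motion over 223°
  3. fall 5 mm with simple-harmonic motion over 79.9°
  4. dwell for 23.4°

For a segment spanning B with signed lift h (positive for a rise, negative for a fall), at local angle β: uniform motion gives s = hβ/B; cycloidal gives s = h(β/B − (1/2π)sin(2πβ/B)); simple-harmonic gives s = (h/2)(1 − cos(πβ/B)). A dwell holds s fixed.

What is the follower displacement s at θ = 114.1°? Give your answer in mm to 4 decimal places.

seg 1 [0°–33.7°] dwell: s stays 0.0000
seg 2 [33.7°–256.7°] cycloidal, h=6: θ=114.1° here. β=80.4, B=223. 6·(0.3605 − sin(2π·0.3605)/(2π)) = 1.4295 → s = 1.4295

1.4295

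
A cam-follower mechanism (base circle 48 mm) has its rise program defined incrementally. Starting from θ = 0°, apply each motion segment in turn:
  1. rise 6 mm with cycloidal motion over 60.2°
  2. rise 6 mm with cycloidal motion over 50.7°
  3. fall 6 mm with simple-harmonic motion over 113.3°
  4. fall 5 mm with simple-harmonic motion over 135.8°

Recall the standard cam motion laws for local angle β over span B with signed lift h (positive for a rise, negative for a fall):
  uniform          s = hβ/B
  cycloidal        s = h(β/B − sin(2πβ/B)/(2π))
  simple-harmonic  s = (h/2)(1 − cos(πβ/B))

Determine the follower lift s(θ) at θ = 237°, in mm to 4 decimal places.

seg 1 [0°–60.2°] cycloidal, h=6: full span → s += 6 → s = 6.0000
seg 2 [60.2°–110.9°] cycloidal, h=6: full span → s += 6 → s = 12.0000
seg 3 [110.9°–224.2°] simple-harmonic, h=-6: full span → s += -6 → s = 6.0000
seg 4 [224.2°–360°] simple-harmonic, h=-5: θ=237° here. β=12.8, B=135.8. -5/2·(1 − cos(π·0.0943)) = -0.1088 → s = 5.8912

5.8912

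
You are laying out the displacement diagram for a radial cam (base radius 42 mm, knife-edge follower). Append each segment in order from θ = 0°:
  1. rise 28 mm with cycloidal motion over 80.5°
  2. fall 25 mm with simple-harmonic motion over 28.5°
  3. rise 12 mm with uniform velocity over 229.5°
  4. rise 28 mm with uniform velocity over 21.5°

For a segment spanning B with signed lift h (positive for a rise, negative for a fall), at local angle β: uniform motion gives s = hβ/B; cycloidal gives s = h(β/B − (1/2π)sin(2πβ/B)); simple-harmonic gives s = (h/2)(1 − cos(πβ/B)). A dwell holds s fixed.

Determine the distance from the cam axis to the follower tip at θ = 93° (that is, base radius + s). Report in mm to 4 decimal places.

seg 1 [0°–80.5°] cycloidal, h=28: full span → s += 28 → s = 28.0000
seg 2 [80.5°–109°] simple-harmonic, h=-25: θ=93° here. β=12.5, B=28.5. -25/2·(1 − cos(π·0.4386)) = -10.1036 → s = 17.8964
radial distance = base radius + s = 42 + 17.8964 = 59.8964

59.8964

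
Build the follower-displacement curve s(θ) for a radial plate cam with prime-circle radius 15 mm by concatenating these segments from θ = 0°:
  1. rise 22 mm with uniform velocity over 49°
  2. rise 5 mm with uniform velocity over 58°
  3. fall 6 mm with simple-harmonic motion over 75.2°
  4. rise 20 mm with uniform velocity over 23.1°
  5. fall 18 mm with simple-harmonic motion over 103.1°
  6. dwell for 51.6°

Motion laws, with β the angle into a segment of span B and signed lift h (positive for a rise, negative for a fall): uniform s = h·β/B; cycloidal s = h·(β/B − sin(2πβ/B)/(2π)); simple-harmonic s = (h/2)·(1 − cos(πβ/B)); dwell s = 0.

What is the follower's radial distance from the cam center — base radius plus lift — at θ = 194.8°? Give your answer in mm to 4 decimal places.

seg 1 [0°–49°] uniform, h=22: full span → s += 22 → s = 22.0000
seg 2 [49°–107°] uniform, h=5: full span → s += 5 → s = 27.0000
seg 3 [107°–182.2°] simple-harmonic, h=-6: full span → s += -6 → s = 21.0000
seg 4 [182.2°–205.3°] uniform, h=20: θ=194.8° here. β=12.6, B=23.1. 20·12.6/23.1 = 10.9091 → s = 31.9091
radial distance = base radius + s = 15 + 31.9091 = 46.9091

46.9091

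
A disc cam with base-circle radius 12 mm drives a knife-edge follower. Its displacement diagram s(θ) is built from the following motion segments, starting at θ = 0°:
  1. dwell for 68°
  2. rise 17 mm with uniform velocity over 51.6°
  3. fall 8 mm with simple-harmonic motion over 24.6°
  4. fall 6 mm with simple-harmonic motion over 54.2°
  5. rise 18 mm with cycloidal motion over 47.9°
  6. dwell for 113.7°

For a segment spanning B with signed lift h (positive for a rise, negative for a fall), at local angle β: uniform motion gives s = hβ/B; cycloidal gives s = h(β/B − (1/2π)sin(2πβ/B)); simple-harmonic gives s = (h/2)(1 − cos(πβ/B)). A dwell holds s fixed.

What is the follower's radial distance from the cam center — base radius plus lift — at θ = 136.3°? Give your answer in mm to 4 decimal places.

seg 1 [0°–68°] dwell: s stays 0.0000
seg 2 [68°–119.6°] uniform, h=17: full span → s += 17 → s = 17.0000
seg 3 [119.6°–144.2°] simple-harmonic, h=-8: θ=136.3° here. β=16.7, B=24.6. -8/2·(1 − cos(π·0.6789)) = -6.1312 → s = 10.8688
radial distance = base radius + s = 12 + 10.8688 = 22.8688

22.8688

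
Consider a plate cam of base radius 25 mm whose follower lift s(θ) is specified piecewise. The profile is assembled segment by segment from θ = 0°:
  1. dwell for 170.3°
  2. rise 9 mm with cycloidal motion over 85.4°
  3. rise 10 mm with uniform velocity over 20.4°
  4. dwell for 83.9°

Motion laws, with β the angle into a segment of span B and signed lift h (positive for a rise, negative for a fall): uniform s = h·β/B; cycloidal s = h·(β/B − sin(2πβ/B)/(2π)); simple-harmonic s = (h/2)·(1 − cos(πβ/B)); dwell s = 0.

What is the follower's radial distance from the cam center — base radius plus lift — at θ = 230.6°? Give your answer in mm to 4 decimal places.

seg 1 [0°–170.3°] dwell: s stays 0.0000
seg 2 [170.3°–255.7°] cycloidal, h=9: θ=230.6° here. β=60.3, B=85.4. 9·(0.7061 − sin(2π·0.7061)/(2π)) = 7.7330 → s = 7.7330
radial distance = base radius + s = 25 + 7.7330 = 32.7330

32.7330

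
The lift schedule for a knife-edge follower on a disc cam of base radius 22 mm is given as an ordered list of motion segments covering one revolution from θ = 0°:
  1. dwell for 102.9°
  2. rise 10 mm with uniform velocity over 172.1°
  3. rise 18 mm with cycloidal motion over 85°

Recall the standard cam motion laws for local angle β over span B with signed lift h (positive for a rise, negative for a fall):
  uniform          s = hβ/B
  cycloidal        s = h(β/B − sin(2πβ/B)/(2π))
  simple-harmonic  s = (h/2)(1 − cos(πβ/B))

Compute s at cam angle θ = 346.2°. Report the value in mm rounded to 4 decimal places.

seg 1 [0°–102.9°] dwell: s stays 0.0000
seg 2 [102.9°–275°] uniform, h=10: full span → s += 10 → s = 10.0000
seg 3 [275°–360°] cycloidal, h=18: θ=346.2° here. β=71.2, B=85. 18·(0.8376 − sin(2π·0.8376)/(2π)) = 17.5189 → s = 27.5189

27.5189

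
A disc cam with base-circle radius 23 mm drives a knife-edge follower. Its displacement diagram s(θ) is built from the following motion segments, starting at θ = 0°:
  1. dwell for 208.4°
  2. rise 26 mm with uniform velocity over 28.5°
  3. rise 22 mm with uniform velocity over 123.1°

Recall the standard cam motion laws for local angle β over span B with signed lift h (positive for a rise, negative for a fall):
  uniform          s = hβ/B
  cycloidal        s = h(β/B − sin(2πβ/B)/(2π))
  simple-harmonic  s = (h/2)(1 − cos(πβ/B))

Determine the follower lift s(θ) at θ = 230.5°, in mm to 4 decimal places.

seg 1 [0°–208.4°] dwell: s stays 0.0000
seg 2 [208.4°–236.9°] uniform, h=26: θ=230.5° here. β=22.1, B=28.5. 26·22.1/28.5 = 20.1614 → s = 20.1614

20.1614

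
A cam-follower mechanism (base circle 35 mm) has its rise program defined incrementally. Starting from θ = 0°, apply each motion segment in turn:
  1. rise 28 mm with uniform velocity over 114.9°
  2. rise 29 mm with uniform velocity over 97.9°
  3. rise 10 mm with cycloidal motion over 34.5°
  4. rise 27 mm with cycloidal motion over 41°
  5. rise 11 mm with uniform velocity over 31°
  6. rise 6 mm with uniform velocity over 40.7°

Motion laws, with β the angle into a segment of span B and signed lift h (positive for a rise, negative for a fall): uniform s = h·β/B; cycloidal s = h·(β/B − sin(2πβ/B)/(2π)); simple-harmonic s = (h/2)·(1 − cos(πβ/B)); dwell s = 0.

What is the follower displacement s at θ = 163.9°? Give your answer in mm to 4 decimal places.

seg 1 [0°–114.9°] uniform, h=28: full span → s += 28 → s = 28.0000
seg 2 [114.9°–212.8°] uniform, h=29: θ=163.9° here. β=49, B=97.9. 29·49/97.9 = 14.5148 → s = 42.5148

42.5148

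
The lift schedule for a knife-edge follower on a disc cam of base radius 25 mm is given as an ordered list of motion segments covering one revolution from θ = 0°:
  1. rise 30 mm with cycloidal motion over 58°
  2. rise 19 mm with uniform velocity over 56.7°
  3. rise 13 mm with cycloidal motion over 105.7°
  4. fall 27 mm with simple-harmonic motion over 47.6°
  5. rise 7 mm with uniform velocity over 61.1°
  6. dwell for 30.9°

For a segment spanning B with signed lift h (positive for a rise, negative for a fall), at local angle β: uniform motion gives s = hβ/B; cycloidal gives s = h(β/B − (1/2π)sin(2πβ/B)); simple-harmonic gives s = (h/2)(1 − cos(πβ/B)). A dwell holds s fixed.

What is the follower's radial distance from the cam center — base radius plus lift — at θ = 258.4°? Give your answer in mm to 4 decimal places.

seg 1 [0°–58°] cycloidal, h=30: full span → s += 30 → s = 30.0000
seg 2 [58°–114.7°] uniform, h=19: full span → s += 19 → s = 49.0000
seg 3 [114.7°–220.4°] cycloidal, h=13: full span → s += 13 → s = 62.0000
seg 4 [220.4°–268°] simple-harmonic, h=-27: θ=258.4° here. β=38, B=47.6. -27/2·(1 − cos(π·0.7983)) = -24.3797 → s = 37.6203
radial distance = base radius + s = 25 + 37.6203 = 62.6203

62.6203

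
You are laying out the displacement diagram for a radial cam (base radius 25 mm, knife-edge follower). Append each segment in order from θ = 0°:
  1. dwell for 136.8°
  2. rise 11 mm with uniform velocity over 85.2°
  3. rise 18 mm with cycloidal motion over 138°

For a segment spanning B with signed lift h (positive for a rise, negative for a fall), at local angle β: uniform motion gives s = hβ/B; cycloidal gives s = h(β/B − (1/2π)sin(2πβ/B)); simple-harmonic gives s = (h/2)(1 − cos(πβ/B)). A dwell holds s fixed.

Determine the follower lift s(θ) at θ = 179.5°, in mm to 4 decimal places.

seg 1 [0°–136.8°] dwell: s stays 0.0000
seg 2 [136.8°–222°] uniform, h=11: θ=179.5° here. β=42.7, B=85.2. 11·42.7/85.2 = 5.5129 → s = 5.5129

5.5129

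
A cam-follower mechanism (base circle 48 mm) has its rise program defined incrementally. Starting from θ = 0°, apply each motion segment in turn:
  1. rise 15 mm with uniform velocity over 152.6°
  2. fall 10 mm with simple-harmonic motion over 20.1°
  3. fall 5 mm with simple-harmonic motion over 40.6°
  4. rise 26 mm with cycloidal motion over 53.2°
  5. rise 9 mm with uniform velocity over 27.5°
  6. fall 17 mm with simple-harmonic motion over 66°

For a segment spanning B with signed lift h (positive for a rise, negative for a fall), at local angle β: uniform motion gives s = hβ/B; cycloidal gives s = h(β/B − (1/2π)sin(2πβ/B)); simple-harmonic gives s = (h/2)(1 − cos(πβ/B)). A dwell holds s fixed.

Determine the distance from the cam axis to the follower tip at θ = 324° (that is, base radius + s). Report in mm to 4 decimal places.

seg 1 [0°–152.6°] uniform, h=15: full span → s += 15 → s = 15.0000
seg 2 [152.6°–172.7°] simple-harmonic, h=-10: full span → s += -10 → s = 5.0000
seg 3 [172.7°–213.3°] simple-harmonic, h=-5: full span → s += -5 → s = 0.0000
seg 4 [213.3°–266.5°] cycloidal, h=26: full span → s += 26 → s = 26.0000
seg 5 [266.5°–294°] uniform, h=9: full span → s += 9 → s = 35.0000
seg 6 [294°–360°] simple-harmonic, h=-17: θ=324° here. β=30, B=66. -17/2·(1 − cos(π·0.4545)) = -7.2903 → s = 27.7097
radial distance = base radius + s = 48 + 27.7097 = 75.7097

75.7097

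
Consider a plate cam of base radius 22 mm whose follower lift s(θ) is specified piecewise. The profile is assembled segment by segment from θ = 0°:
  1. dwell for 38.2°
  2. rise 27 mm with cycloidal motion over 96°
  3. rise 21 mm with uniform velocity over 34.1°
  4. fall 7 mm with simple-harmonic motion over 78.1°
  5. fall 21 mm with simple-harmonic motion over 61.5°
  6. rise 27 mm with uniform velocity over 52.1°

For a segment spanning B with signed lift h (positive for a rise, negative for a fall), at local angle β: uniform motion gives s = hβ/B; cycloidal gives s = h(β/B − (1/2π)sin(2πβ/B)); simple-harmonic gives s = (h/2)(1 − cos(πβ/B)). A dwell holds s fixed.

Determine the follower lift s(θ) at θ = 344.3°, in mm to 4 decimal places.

seg 1 [0°–38.2°] dwell: s stays 0.0000
seg 2 [38.2°–134.2°] cycloidal, h=27: full span → s += 27 → s = 27.0000
seg 3 [134.2°–168.3°] uniform, h=21: full span → s += 21 → s = 48.0000
seg 4 [168.3°–246.4°] simple-harmonic, h=-7: full span → s += -7 → s = 41.0000
seg 5 [246.4°–307.9°] simple-harmonic, h=-21: full span → s += -21 → s = 20.0000
seg 6 [307.9°–360°] uniform, h=27: θ=344.3° here. β=36.4, B=52.1. 27·36.4/52.1 = 18.8637 → s = 38.8637

38.8637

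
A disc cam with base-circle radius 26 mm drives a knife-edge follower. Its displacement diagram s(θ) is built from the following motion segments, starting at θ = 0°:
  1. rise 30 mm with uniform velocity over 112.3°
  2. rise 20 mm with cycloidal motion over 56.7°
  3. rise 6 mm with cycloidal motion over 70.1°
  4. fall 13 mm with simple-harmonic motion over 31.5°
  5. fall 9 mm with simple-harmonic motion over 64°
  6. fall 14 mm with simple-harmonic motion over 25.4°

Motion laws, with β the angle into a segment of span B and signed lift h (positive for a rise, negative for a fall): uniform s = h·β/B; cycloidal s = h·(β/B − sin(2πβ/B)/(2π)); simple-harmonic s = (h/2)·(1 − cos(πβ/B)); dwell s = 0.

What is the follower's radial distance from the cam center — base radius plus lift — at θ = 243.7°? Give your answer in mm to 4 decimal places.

seg 1 [0°–112.3°] uniform, h=30: full span → s += 30 → s = 30.0000
seg 2 [112.3°–169°] cycloidal, h=20: full span → s += 20 → s = 50.0000
seg 3 [169°–239.1°] cycloidal, h=6: full span → s += 6 → s = 56.0000
seg 4 [239.1°–270.6°] simple-harmonic, h=-13: θ=243.7° here. β=4.6, B=31.5. -13/2·(1 − cos(π·0.1460)) = -0.6721 → s = 55.3279
radial distance = base radius + s = 26 + 55.3279 = 81.3279

81.3279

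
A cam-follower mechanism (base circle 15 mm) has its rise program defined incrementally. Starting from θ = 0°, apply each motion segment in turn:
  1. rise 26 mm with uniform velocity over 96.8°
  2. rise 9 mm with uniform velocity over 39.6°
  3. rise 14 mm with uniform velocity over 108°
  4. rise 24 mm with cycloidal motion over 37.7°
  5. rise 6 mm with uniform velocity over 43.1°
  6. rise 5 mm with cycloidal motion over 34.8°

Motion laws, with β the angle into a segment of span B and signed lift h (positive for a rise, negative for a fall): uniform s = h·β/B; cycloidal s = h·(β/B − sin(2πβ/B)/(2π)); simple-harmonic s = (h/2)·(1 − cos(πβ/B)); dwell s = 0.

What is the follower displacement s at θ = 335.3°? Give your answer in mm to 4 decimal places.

seg 1 [0°–96.8°] uniform, h=26: full span → s += 26 → s = 26.0000
seg 2 [96.8°–136.4°] uniform, h=9: full span → s += 9 → s = 35.0000
seg 3 [136.4°–244.4°] uniform, h=14: full span → s += 14 → s = 49.0000
seg 4 [244.4°–282.1°] cycloidal, h=24: full span → s += 24 → s = 73.0000
seg 5 [282.1°–325.2°] uniform, h=6: full span → s += 6 → s = 79.0000
seg 6 [325.2°–360°] cycloidal, h=5: θ=335.3° here. β=10.1, B=34.8. 5·(0.2902 − sin(2π·0.2902)/(2π)) = 0.6807 → s = 79.6807

79.6807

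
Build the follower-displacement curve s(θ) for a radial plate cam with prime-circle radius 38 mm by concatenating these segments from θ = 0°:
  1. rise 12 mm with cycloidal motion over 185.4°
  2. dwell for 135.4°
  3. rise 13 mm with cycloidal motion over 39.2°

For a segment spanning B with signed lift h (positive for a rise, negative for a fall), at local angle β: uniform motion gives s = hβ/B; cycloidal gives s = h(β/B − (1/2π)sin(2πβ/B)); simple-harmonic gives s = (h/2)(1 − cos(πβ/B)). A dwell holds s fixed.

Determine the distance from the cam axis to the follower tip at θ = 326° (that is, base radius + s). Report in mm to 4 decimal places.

seg 1 [0°–185.4°] cycloidal, h=12: full span → s += 12 → s = 12.0000
seg 2 [185.4°–320.8°] dwell: s stays 12.0000
seg 3 [320.8°–360°] cycloidal, h=13: θ=326° here. β=5.2, B=39.2. 13·(0.1327 − sin(2π·0.1327)/(2π)) = 0.1928 → s = 12.1928
radial distance = base radius + s = 38 + 12.1928 = 50.1928

50.1928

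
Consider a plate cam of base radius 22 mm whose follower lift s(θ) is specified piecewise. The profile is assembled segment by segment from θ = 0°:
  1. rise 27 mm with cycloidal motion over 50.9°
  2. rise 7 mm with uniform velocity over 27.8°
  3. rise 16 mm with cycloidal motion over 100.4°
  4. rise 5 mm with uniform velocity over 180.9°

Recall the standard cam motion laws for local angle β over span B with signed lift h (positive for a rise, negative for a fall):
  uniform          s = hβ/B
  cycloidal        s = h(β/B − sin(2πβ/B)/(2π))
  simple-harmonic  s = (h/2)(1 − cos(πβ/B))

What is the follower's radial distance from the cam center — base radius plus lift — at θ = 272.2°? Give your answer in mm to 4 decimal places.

seg 1 [0°–50.9°] cycloidal, h=27: full span → s += 27 → s = 27.0000
seg 2 [50.9°–78.7°] uniform, h=7: full span → s += 7 → s = 34.0000
seg 3 [78.7°–179.1°] cycloidal, h=16: full span → s += 16 → s = 50.0000
seg 4 [179.1°–360°] uniform, h=5: θ=272.2° here. β=93.1, B=180.9. 5·93.1/180.9 = 2.5732 → s = 52.5732
radial distance = base radius + s = 22 + 52.5732 = 74.5732

74.5732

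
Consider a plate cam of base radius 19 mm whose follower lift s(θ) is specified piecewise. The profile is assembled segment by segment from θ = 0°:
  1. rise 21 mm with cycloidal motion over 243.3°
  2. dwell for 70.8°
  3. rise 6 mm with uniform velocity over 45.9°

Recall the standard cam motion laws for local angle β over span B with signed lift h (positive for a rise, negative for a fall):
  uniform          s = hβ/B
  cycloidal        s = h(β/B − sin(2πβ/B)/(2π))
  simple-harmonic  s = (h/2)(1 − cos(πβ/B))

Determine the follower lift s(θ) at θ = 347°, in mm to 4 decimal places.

seg 1 [0°–243.3°] cycloidal, h=21: full span → s += 21 → s = 21.0000
seg 2 [243.3°–314.1°] dwell: s stays 21.0000
seg 3 [314.1°–360°] uniform, h=6: θ=347° here. β=32.9, B=45.9. 6·32.9/45.9 = 4.3007 → s = 25.3007

25.3007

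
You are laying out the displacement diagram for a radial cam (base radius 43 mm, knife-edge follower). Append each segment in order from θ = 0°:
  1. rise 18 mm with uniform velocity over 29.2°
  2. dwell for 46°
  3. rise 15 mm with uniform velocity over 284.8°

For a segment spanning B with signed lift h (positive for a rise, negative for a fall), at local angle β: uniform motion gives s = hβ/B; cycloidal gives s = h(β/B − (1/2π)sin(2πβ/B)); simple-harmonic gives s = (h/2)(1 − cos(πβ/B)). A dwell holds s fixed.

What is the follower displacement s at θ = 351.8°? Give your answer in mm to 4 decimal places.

seg 1 [0°–29.2°] uniform, h=18: full span → s += 18 → s = 18.0000
seg 2 [29.2°–75.2°] dwell: s stays 18.0000
seg 3 [75.2°–360°] uniform, h=15: θ=351.8° here. β=276.6, B=284.8. 15·276.6/284.8 = 14.5681 → s = 32.5681

32.5681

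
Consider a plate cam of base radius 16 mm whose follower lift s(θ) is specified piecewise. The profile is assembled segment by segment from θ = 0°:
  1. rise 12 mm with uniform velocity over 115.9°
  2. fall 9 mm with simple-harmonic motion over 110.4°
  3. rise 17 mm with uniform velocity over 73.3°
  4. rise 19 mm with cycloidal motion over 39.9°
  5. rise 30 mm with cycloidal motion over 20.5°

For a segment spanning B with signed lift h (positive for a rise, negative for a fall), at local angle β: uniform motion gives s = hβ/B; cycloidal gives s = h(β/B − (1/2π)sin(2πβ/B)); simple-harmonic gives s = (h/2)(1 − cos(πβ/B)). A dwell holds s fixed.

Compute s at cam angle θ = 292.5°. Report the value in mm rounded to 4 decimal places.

seg 1 [0°–115.9°] uniform, h=12: full span → s += 12 → s = 12.0000
seg 2 [115.9°–226.3°] simple-harmonic, h=-9: full span → s += -9 → s = 3.0000
seg 3 [226.3°–299.6°] uniform, h=17: θ=292.5° here. β=66.2, B=73.3. 17·66.2/73.3 = 15.3533 → s = 18.3533

18.3533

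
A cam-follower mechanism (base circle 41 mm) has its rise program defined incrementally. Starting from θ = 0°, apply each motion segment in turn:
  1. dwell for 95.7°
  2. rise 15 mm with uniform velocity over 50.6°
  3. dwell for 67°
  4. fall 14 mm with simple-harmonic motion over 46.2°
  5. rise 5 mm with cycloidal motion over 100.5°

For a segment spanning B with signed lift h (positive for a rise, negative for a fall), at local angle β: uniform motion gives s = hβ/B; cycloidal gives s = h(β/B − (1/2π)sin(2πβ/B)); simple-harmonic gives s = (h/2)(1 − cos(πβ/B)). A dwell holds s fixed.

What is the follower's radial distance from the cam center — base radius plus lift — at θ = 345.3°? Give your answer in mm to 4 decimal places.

seg 1 [0°–95.7°] dwell: s stays 0.0000
seg 2 [95.7°–146.3°] uniform, h=15: full span → s += 15 → s = 15.0000
seg 3 [146.3°–213.3°] dwell: s stays 15.0000
seg 4 [213.3°–259.5°] simple-harmonic, h=-14: full span → s += -14 → s = 1.0000
seg 5 [259.5°–360°] cycloidal, h=5: θ=345.3° here. β=85.8, B=100.5. 5·(0.8537 − sin(2π·0.8537)/(2π)) = 4.9013 → s = 5.9013
radial distance = base radius + s = 41 + 5.9013 = 46.9013

46.9013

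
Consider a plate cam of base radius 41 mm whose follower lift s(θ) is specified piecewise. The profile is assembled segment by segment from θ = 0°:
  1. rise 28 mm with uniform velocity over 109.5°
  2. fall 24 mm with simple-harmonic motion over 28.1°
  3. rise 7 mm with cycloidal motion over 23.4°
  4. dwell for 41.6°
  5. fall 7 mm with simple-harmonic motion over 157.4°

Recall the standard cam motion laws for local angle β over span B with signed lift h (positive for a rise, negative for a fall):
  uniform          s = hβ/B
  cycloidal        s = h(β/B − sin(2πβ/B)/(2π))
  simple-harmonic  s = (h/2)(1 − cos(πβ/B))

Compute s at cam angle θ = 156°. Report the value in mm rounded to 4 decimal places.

seg 1 [0°–109.5°] uniform, h=28: full span → s += 28 → s = 28.0000
seg 2 [109.5°–137.6°] simple-harmonic, h=-24: full span → s += -24 → s = 4.0000
seg 3 [137.6°–161°] cycloidal, h=7: θ=156° here. β=18.4, B=23.4. 7·(0.7863 − sin(2π·0.7863)/(2π)) = 6.5895 → s = 10.5895

10.5895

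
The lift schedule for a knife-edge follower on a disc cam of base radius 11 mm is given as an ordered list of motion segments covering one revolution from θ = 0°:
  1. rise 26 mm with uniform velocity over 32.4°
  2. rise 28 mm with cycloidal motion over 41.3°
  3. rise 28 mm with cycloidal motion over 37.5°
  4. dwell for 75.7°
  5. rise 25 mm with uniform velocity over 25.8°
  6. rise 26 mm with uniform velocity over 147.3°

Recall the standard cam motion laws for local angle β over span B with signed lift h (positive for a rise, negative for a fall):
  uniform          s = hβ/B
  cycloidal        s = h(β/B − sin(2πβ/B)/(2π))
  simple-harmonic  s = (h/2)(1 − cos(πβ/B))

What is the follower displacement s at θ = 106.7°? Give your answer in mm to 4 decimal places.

seg 1 [0°–32.4°] uniform, h=26: full span → s += 26 → s = 26.0000
seg 2 [32.4°–73.7°] cycloidal, h=28: full span → s += 28 → s = 54.0000
seg 3 [73.7°–111.2°] cycloidal, h=28: θ=106.7° here. β=33, B=37.5. 28·(0.8800 − sin(2π·0.8800)/(2π)) = 27.6906 → s = 81.6906

81.6906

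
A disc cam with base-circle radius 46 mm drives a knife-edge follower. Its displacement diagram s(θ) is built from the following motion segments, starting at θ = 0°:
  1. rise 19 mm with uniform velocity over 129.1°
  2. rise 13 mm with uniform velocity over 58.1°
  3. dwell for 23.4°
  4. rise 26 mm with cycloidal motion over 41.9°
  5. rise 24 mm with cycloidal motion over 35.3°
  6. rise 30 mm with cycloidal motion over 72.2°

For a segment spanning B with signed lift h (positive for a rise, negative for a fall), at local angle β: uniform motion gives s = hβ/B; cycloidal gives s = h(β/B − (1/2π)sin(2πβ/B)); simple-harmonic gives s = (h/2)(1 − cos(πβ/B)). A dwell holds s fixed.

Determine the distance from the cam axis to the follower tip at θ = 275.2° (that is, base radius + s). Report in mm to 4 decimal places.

seg 1 [0°–129.1°] uniform, h=19: full span → s += 19 → s = 19.0000
seg 2 [129.1°–187.2°] uniform, h=13: full span → s += 13 → s = 32.0000
seg 3 [187.2°–210.6°] dwell: s stays 32.0000
seg 4 [210.6°–252.5°] cycloidal, h=26: full span → s += 26 → s = 58.0000
seg 5 [252.5°–287.8°] cycloidal, h=24: θ=275.2° here. β=22.7, B=35.3. 24·(0.6431 − sin(2π·0.6431)/(2π)) = 18.4228 → s = 76.4228
radial distance = base radius + s = 46 + 76.4228 = 122.4228

122.4228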